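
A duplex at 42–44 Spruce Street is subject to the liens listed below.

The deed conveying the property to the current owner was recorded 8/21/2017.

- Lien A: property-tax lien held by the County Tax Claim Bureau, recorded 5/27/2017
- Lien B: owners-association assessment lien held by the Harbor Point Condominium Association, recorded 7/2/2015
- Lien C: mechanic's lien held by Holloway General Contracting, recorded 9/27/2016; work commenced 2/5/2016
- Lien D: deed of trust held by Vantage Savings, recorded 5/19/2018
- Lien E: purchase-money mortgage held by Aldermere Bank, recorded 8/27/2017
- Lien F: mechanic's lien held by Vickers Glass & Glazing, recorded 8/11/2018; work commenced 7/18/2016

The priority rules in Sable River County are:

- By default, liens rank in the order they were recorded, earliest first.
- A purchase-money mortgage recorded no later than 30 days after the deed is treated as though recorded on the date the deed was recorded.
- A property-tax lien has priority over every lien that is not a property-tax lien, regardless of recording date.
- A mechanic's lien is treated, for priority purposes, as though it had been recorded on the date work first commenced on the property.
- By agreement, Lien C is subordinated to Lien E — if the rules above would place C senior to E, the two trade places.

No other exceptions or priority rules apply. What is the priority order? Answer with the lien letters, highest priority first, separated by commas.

Adjusting effective dates: C is treated as recorded 2/5/2016, the work-commencement date; E relates back to the deed date 8/21/2017; F is treated as recorded 7/18/2016, the work-commencement date.
A, as a property-tax lien, has superpriority and ranks first.
Among the remaining liens, by effective date: B (7/2/2015), C (2/5/2016), F (7/18/2016), E (8/21/2017), D (5/19/2018).
C is senior to E before the subordination, so the two trade places.

A, B, E, F, C, D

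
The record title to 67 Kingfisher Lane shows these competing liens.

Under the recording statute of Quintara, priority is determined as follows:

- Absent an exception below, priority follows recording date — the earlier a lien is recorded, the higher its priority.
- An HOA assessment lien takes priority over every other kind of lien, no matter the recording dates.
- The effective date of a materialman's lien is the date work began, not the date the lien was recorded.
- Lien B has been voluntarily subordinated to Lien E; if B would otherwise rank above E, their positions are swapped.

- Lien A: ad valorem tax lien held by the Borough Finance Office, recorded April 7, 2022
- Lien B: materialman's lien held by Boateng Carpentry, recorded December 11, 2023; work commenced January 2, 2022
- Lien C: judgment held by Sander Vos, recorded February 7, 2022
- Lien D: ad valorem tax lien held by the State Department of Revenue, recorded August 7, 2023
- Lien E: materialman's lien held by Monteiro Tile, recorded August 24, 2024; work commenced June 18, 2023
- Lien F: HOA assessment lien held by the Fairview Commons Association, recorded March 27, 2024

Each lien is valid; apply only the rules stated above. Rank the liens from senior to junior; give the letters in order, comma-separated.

F, E, C, A, B, D

Effective dates after the stated exceptions: B relates back to January 2, 2022 (work commenced); E's effective date is June 18, 2023, when work began.
As an HOA assessment lien, F is senior to every other lien.
Remaining liens by effective date: B (January 2, 2022), C (February 7, 2022), A (April 7, 2022), E (June 18, 2023), D (August 7, 2023).
The subordination applies — B was senior to E — so B and E swap.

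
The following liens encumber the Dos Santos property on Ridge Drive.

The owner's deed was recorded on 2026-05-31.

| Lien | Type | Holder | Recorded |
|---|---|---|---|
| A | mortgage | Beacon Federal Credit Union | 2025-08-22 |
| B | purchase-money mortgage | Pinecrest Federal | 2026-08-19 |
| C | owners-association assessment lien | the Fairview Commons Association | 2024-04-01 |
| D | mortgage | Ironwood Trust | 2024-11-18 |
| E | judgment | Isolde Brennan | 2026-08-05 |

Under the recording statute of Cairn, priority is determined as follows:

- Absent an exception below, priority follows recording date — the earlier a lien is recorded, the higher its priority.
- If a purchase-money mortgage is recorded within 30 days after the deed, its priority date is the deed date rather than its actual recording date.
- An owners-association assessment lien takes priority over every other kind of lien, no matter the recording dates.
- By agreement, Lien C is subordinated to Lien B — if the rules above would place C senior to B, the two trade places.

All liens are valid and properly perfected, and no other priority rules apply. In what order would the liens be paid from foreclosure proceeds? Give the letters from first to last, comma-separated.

B, D, A, E, C

Effective dates after the stated exceptions: B was recorded 80 days after the deed — beyond 30 days — so no relation-back applies.
C is an owners-association assessment lien and takes priority over every other lien.
Ordering the rest by effective date: D (2024-11-18), A (2025-08-22), E (2026-08-05), B (2026-08-19).
The subordination applies — C was senior to B — so C and B swap.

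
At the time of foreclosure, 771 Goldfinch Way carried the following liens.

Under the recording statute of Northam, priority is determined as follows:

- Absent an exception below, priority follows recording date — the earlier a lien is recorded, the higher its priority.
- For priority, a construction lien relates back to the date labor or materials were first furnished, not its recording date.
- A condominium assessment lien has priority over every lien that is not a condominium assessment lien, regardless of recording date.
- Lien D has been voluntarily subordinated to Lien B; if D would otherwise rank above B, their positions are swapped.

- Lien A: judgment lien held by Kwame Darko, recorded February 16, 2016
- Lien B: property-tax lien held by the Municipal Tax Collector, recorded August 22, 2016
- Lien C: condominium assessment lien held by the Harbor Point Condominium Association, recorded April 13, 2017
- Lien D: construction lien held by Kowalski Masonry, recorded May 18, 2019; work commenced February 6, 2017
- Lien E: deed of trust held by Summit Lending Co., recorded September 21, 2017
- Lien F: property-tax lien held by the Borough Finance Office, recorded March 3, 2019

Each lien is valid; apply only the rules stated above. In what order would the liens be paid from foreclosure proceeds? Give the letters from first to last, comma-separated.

C, A, B, D, E, F

Effective dates: D relates back to February 6, 2017 (work commenced).
C is a condominium assessment lien and takes priority over every other lien.
Remaining liens by effective date: A (February 16, 2016), B (August 22, 2016), D (February 6, 2017), E (September 21, 2017), F (March 3, 2019).
D already ranks below B; the subordination has no effect.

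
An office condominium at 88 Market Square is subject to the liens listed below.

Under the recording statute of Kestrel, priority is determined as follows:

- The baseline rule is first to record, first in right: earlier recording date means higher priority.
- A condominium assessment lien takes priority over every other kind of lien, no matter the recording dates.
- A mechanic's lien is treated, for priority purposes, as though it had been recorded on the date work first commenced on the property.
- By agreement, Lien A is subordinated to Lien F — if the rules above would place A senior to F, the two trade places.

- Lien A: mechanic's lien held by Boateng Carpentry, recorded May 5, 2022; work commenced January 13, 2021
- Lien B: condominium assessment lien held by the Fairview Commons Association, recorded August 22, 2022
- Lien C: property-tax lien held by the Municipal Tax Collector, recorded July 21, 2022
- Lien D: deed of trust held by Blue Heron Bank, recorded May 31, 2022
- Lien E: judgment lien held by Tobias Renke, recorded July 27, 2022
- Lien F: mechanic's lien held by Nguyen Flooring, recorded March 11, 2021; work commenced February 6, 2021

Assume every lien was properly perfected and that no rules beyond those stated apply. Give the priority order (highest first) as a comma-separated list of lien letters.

Adjusting effective dates: A relates back to January 13, 2021 (work commenced); F's effective date is February 6, 2021, when work began.
B is a condominium assessment lien and takes priority over every other lien.
Remaining liens by effective date: A (January 13, 2021), F (February 6, 2021), D (May 31, 2022), C (July 21, 2022), E (July 27, 2022).
The subordination applies — A was senior to F — so A and F swap.

B, F, A, D, C, E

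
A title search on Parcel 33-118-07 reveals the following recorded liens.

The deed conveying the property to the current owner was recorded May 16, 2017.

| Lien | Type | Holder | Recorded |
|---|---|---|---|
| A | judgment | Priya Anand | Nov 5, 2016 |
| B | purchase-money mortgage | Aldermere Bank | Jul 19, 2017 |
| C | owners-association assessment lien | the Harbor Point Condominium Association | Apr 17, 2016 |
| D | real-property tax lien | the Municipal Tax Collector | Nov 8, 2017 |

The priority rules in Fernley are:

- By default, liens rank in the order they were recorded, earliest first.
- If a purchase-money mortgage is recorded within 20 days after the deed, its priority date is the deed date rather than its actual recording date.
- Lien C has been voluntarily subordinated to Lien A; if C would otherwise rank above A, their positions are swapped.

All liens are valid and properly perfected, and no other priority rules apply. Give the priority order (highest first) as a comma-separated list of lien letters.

Effective dates: B missed the 20-day window (64 days after the deed), so its recording date stands.
Sorted by effective date: C (Apr 17, 2016), A (Nov 5, 2016), B (Jul 19, 2017), D (Nov 8, 2017).
The subordination applies — C was senior to A — so C and A swap.

A, C, B, D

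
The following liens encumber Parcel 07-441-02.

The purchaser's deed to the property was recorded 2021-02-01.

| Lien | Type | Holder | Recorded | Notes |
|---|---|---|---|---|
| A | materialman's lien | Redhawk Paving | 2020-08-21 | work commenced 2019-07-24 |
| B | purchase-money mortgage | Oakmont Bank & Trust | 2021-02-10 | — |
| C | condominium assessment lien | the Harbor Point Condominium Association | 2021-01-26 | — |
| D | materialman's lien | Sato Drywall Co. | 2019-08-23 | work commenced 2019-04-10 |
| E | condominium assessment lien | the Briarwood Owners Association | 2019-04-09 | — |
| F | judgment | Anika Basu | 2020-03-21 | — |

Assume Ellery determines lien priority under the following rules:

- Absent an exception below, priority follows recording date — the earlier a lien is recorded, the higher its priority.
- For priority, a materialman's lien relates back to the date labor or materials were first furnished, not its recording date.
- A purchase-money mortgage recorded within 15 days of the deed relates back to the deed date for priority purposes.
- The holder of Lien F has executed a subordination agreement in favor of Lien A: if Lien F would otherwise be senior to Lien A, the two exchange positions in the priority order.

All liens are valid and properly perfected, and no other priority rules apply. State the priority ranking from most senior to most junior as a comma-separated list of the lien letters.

E, D, A, F, C, B

Effective dates: A relates back to 2019-07-24 (work commenced); B was recorded within the 15-day window, so its effective date is the deed date 2021-02-01; D's effective date is 2019-04-10, when work began.
Sorted by effective date: E (2019-04-09), D (2019-04-10), A (2019-07-24), F (2020-03-21), C (2021-01-26), B (2021-02-01).
Since F is not senior to A, the subordination leaves the order unchanged.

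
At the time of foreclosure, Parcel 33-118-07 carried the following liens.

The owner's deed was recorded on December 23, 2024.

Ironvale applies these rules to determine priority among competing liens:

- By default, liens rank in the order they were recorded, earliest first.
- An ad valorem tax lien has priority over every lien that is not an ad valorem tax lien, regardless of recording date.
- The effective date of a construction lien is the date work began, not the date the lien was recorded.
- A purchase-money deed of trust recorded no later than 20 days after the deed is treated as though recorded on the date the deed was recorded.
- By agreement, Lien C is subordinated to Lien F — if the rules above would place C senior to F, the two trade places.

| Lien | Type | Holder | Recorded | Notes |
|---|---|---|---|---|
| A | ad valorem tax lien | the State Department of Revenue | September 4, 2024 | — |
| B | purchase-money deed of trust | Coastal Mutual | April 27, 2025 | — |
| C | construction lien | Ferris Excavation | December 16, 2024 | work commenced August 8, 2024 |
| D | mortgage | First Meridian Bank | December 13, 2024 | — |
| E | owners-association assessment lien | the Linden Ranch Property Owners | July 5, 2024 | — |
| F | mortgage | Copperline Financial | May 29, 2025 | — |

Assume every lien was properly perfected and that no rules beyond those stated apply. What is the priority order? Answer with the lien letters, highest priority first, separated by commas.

First, effective dates: B was recorded 125 days after the deed — beyond 20 days — so no relation-back applies; C's effective date is August 8, 2024, when work began.
A is an ad valorem tax lien and takes priority over every other lien.
The other liens, earliest effective date first: E (July 5, 2024), C (August 8, 2024), D (December 13, 2024), B (April 27, 2025), F (May 29, 2025).
The subordination applies — C was senior to F — so C and F swap.

A, E, F, D, B, C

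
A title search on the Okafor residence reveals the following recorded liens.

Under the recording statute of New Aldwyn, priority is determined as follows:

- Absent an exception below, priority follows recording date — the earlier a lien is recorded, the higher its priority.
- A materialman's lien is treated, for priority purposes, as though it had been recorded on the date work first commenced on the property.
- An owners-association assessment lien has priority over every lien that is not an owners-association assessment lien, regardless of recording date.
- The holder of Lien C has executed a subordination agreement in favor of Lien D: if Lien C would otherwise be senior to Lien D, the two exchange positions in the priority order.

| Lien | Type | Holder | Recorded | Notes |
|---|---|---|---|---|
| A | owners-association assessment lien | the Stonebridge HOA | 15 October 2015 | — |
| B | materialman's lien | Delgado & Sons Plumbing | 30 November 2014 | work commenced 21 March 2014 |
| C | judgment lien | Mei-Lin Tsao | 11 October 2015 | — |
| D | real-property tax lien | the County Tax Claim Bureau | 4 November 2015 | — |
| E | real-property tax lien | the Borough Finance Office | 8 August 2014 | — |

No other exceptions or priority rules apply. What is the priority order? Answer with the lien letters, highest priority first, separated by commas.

A, B, E, D, C

First, effective dates: B's effective date is 21 March 2014, when work began.
A, as an owners-association assessment lien, has superpriority and ranks first.
Among the remaining liens, by effective date: B (21 March 2014), E (8 August 2014), C (11 October 2015), D (4 November 2015).
The subordination applies — C was senior to D — so C and D swap.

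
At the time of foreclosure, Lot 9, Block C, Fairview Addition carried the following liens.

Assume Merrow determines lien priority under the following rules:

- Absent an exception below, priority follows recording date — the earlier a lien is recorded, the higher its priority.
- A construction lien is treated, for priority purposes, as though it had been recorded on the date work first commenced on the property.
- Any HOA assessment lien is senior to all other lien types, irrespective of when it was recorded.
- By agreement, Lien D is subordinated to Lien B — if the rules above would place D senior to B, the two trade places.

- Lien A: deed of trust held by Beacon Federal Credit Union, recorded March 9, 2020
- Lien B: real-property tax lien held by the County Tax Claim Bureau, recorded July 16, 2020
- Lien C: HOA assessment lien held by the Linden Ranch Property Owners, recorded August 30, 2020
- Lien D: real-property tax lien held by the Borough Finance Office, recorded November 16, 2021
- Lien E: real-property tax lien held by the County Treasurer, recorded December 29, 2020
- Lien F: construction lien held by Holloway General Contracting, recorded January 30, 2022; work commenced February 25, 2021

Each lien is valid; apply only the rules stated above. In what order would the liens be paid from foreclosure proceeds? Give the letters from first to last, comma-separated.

First, effective dates: F relates back to February 25, 2021 (work commenced).
C, as an HOA assessment lien, has superpriority and ranks first.
Remaining liens by effective date: A (March 9, 2020), B (July 16, 2020), E (December 29, 2020), F (February 25, 2021), D (November 16, 2021).
D is already junior to B, so the subordination agreement changes nothing.

C, A, B, E, F, D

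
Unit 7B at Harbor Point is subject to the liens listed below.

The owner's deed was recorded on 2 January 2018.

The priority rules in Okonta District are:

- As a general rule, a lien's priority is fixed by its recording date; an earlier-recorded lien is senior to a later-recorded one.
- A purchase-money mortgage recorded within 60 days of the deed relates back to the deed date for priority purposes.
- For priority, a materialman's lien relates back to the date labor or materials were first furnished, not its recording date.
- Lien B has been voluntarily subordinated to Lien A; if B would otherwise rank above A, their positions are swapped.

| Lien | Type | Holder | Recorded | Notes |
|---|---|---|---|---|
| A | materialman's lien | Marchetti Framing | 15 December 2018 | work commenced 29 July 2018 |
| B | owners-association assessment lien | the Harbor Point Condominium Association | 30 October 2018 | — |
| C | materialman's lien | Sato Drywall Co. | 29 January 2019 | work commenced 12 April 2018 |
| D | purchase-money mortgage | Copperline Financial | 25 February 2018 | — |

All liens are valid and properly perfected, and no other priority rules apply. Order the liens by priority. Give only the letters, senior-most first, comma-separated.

D, C, A, B

Effective dates after the stated exceptions: A is treated as recorded 29 July 2018, the work-commencement date; C relates back to 12 April 2018 (work commenced); D's effective date is the deed date, 2 January 2018.
Ordering by effective date: D (2 January 2018), C (12 April 2018), A (29 July 2018), B (30 October 2018).
Since B is not senior to A, the subordination leaves the order unchanged.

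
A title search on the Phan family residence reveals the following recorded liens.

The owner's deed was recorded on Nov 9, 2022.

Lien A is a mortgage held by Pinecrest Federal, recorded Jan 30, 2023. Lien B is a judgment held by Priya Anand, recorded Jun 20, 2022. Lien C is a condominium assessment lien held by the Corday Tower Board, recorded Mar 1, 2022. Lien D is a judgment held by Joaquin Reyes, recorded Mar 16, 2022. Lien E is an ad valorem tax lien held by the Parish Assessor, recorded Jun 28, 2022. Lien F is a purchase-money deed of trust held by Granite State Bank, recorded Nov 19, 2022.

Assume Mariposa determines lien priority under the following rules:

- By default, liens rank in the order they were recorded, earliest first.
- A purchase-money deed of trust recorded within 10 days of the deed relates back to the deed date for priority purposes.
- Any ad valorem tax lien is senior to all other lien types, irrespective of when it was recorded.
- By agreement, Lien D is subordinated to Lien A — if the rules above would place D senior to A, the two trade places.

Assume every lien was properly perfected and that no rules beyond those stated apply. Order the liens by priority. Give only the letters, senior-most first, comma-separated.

E, C, A, B, F, D

Effective dates after the stated exceptions: F was recorded within the 10-day window, so its effective date is the deed date Nov 9, 2022.
E, as an ad valorem tax lien, has superpriority and ranks first.
The other liens, earliest effective date first: C (Mar 1, 2022), D (Mar 16, 2022), B (Jun 20, 2022), F (Nov 9, 2022), A (Jan 30, 2023).
D is senior to A before the subordination, so the two trade places.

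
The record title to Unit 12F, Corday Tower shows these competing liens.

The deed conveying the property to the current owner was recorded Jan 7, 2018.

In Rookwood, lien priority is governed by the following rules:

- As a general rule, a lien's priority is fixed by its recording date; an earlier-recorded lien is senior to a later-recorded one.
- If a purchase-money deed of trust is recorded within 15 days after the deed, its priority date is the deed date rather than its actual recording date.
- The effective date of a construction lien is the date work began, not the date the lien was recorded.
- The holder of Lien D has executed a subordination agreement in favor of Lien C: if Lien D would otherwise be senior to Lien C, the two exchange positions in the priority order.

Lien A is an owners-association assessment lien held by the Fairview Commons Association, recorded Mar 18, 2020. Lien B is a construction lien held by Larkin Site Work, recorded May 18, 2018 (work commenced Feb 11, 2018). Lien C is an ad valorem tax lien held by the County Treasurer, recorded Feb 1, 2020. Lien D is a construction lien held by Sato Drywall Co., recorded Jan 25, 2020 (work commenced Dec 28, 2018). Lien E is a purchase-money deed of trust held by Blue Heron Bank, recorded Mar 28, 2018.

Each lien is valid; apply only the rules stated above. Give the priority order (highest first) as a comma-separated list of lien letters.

B, E, C, D, A

First, effective dates: B is treated as recorded Feb 11, 2018, the work-commencement date; D relates back to Dec 28, 2018 (work commenced); E was recorded 80 days after the deed, outside the 15-day window, so it keeps its recording date.
Sorted by effective date: B (Feb 11, 2018), E (Mar 28, 2018), D (Dec 28, 2018), C (Feb 1, 2020), A (Mar 18, 2020).
Because D would otherwise rank above C, the subordination swaps them.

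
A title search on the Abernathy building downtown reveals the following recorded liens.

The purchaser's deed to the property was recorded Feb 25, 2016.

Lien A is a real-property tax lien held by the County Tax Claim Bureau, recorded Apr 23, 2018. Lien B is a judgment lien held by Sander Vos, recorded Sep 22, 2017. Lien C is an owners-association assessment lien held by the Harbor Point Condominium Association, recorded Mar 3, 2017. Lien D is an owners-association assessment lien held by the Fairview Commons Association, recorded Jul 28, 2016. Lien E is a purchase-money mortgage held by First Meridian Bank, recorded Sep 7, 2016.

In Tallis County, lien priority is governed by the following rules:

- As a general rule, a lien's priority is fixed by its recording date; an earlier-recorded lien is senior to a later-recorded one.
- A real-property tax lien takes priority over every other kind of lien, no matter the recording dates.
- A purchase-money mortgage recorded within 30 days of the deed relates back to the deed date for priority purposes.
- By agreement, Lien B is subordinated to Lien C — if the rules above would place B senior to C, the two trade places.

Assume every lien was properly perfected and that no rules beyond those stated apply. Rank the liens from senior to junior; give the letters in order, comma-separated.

Effective dates after the stated exceptions: E was recorded 195 days after the deed, outside the 30-day window, so it keeps its recording date.
A, as a real-property tax lien, has superpriority and ranks first.
Among the remaining liens, by effective date: D (Jul 28, 2016), E (Sep 7, 2016), C (Mar 3, 2017), B (Sep 22, 2017).
Since B is not senior to C, the subordination leaves the order unchanged.

A, D, E, C, B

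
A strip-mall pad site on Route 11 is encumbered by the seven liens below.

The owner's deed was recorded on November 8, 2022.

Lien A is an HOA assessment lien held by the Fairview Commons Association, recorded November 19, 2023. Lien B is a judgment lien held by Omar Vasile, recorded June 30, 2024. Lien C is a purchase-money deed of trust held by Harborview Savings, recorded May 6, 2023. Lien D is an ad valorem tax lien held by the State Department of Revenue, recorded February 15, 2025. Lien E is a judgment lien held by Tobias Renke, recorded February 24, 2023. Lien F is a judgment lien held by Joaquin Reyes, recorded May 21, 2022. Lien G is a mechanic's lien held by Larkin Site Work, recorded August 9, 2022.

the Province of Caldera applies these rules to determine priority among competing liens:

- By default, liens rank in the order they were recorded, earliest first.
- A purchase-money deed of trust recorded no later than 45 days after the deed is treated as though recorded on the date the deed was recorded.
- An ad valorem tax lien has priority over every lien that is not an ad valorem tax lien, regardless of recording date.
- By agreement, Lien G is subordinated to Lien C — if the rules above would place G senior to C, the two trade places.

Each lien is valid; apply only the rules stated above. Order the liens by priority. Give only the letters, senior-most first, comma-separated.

D, F, C, E, G, A, B

Effective dates: C was recorded 179 days after the deed, outside the 45-day window, so it keeps its recording date.
D is an ad valorem tax lien, so it outranks all other liens regardless of date.
Remaining liens by effective date: F (May 21, 2022), G (August 9, 2022), E (February 24, 2023), C (May 6, 2023), A (November 19, 2023), B (June 30, 2024).
The subordination applies — G was senior to C — so G and C swap.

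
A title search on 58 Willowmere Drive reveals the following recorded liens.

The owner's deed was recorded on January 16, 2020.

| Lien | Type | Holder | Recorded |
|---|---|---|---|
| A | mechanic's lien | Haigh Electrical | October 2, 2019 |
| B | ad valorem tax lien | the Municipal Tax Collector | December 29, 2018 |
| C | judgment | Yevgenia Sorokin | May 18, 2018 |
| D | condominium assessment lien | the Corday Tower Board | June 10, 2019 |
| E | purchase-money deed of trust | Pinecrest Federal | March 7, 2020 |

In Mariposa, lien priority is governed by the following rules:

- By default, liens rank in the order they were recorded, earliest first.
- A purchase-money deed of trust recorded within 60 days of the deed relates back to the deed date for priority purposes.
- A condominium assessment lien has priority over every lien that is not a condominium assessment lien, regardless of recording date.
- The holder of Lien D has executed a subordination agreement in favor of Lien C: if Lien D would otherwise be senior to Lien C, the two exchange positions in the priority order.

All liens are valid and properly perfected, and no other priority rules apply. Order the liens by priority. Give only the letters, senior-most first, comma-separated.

First, effective dates: E was recorded within the 60-day window, so its effective date is the deed date January 16, 2020.
D, as a condominium assessment lien, has superpriority and ranks first.
Ordering the rest by effective date: C (May 18, 2018), B (December 29, 2018), A (October 2, 2019), E (January 16, 2020).
The subordination applies — D was senior to C — so D and C swap.

C, D, B, A, E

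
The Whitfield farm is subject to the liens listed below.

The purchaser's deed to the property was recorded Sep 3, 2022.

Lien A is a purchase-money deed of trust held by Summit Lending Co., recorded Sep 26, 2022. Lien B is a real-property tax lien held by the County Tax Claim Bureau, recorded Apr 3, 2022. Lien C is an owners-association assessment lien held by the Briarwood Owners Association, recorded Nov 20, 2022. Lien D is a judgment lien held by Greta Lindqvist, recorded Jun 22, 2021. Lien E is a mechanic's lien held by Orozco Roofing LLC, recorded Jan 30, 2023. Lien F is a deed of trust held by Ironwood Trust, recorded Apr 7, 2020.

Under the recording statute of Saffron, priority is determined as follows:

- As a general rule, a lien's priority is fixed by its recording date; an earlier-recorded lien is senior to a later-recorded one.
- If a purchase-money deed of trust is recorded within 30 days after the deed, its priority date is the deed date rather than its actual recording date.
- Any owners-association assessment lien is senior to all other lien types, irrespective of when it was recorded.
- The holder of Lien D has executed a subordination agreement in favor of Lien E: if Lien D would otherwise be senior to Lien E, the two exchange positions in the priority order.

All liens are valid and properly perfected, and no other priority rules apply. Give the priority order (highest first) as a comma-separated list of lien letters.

C, F, E, B, A, D

Effective dates after the stated exceptions: A relates back to the deed date Sep 3, 2022.
C, as an owners-association assessment lien, has superpriority and ranks first.
Remaining liens by effective date: F (Apr 7, 2020), D (Jun 22, 2021), B (Apr 3, 2022), A (Sep 3, 2022), E (Jan 30, 2023).
The subordination applies — D was senior to E — so D and E swap.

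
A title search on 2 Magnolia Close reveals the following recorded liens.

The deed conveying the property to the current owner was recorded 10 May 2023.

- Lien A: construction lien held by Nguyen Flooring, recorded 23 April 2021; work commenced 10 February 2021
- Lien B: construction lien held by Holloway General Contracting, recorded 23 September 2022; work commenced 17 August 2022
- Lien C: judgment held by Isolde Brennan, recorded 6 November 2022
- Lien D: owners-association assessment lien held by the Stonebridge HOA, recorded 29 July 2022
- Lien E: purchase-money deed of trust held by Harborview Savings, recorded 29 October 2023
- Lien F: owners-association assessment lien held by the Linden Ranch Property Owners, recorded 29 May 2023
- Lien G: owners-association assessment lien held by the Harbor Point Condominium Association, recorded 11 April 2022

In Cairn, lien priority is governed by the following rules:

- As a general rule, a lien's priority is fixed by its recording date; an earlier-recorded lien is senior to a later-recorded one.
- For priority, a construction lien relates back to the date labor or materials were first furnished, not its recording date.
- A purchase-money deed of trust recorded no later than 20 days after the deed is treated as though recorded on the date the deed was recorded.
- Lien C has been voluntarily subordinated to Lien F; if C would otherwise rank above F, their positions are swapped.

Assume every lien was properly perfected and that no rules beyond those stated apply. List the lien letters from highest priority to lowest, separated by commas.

A, G, D, B, F, C, E

Adjusting effective dates: A's effective date is 10 February 2021, when work began; B relates back to 17 August 2022 (work commenced); E was recorded 172 days after the deed, outside the 20-day window, so it keeps its recording date.
Ordering by effective date: A (10 February 2021), G (11 April 2022), D (29 July 2022), B (17 August 2022), C (6 November 2022), F (29 May 2023), E (29 October 2023).
Because C would otherwise rank above F, the subordination swaps them.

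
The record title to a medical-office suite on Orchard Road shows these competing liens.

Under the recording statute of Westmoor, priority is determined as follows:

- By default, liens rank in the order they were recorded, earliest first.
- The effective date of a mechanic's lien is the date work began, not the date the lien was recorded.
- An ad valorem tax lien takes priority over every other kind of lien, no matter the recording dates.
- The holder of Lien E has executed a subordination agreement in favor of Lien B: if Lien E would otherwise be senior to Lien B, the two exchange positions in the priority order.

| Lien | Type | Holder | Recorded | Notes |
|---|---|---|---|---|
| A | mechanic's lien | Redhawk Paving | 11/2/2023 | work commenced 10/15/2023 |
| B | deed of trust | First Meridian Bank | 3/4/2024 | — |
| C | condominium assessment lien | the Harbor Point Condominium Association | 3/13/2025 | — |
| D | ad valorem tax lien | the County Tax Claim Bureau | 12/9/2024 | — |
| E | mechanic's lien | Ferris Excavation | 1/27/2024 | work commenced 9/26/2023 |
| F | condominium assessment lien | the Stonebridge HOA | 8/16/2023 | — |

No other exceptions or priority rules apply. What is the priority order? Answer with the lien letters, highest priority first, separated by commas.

First, effective dates: A is treated as recorded 10/15/2023, the work-commencement date; E relates back to 9/26/2023 (work commenced).
D, as an ad valorem tax lien, has superpriority and ranks first.
The other liens, earliest effective date first: F (8/16/2023), E (9/26/2023), A (10/15/2023), B (3/4/2024), C (3/13/2025).
The subordination applies — E was senior to B — so E and B swap.

D, F, B, A, E, C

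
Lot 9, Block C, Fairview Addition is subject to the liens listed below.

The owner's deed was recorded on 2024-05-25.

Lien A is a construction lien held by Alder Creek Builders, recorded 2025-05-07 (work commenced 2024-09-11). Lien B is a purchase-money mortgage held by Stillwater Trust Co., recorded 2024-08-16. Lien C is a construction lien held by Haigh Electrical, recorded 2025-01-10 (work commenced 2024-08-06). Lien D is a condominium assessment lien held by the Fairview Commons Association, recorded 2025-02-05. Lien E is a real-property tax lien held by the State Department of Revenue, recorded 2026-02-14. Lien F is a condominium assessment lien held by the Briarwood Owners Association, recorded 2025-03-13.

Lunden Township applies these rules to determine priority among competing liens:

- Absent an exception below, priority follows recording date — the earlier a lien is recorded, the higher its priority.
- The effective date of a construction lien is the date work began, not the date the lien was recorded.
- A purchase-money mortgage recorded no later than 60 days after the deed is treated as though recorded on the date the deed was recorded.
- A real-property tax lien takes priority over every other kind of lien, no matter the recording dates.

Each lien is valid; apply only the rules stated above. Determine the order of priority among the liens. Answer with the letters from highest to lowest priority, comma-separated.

E, C, B, A, D, F

Adjusting effective dates: A relates back to 2024-09-11 (work commenced); B was recorded 83 days after the deed — beyond 60 days — so no relation-back applies; C's effective date is 2024-08-06, when work began.
E is a real-property tax lien, so it outranks all other liens regardless of date.
The other liens, earliest effective date first: C (2024-08-06), B (2024-08-16), A (2024-09-11), D (2025-02-05), F (2025-03-13).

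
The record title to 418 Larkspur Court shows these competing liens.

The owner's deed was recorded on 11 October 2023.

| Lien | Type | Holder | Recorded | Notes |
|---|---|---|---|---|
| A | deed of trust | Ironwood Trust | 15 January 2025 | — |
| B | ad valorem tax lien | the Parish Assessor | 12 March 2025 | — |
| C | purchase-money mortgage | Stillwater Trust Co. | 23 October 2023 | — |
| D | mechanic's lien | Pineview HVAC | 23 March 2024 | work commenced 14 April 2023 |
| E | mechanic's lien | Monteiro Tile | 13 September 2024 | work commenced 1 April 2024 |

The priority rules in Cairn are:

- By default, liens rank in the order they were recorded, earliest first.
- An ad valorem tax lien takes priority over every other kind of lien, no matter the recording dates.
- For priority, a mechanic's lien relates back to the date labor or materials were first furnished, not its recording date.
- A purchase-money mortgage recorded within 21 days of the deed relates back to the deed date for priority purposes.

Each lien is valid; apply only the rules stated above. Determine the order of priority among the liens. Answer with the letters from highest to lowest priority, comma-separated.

Effective dates: C was recorded within the 21-day window, so its effective date is the deed date 11 October 2023; D is treated as recorded 14 April 2023, the work-commencement date; E is treated as recorded 1 April 2024, the work-commencement date.
B, as an ad valorem tax lien, has superpriority and ranks first.
Ordering the rest by effective date: D (14 April 2023), C (11 October 2023), E (1 April 2024), A (15 January 2025).

B, D, C, E, A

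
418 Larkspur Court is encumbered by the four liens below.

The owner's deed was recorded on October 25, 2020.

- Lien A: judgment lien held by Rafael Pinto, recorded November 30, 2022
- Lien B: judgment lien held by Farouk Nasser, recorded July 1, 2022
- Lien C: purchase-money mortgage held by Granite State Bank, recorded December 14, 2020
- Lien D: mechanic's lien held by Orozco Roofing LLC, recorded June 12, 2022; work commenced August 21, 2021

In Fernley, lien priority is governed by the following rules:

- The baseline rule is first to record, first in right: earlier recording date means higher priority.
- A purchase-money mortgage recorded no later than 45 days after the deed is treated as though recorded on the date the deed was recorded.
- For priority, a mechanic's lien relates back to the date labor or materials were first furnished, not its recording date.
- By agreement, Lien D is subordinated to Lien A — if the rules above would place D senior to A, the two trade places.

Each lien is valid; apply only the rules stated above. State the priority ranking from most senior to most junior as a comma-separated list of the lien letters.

Effective dates: C missed the 45-day window (50 days after the deed), so its recording date stands; D's effective date is August 21, 2021, when work began.
Sorted by effective date: C (December 14, 2020), D (August 21, 2021), B (July 1, 2022), A (November 30, 2022).
The subordination applies — D was senior to A — so D and A swap.

C, A, B, D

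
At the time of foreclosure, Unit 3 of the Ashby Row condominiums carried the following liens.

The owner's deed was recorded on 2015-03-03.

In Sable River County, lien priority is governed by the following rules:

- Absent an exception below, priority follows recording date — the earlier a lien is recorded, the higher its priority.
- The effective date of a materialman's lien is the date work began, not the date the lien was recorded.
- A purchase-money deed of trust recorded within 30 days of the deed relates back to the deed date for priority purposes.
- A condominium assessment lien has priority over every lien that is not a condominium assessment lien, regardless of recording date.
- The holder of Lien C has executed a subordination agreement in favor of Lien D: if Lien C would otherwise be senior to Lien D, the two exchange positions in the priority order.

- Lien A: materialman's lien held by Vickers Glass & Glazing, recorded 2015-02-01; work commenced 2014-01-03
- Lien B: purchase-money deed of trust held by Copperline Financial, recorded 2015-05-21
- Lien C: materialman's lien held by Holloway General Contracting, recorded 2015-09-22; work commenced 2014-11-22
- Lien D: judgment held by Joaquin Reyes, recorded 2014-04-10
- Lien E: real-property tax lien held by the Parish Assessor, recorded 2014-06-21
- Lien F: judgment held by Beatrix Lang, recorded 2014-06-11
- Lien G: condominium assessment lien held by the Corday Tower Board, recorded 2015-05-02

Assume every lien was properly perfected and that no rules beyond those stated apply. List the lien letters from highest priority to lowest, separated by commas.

Adjusting effective dates: A's effective date is 2014-01-03, when work began; B was recorded 79 days after the deed — beyond 30 days — so no relation-back applies; C's effective date is 2014-11-22, when work began.
G is a condominium assessment lien and takes priority over every other lien.
Ordering the rest by effective date: A (2014-01-03), D (2014-04-10), F (2014-06-11), E (2014-06-21), C (2014-11-22), B (2015-05-21).
C already ranks below D; the subordination has no effect.

G, A, D, F, E, C, B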